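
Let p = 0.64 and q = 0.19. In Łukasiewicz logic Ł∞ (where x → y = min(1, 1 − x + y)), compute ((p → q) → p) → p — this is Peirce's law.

p → q = min(1, 1 − 0.64 + 0.19) = min(1, 0.55) = 0.55
(p → q) → p = min(1, 1 − 0.55 + 0.64) = min(1, 1.09) = 1.00
((p → q) → p) → p = min(1, 1 − 1.00 + 0.64) = min(1, 0.64) = 0.64
(The value 0.64 < 1 shows this instance is not satisfied; not a Ł∞-tautology in general.)

0.64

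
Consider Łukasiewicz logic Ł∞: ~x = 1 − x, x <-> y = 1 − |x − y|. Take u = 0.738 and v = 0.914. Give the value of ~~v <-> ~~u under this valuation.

0.824

~v = 1 − 0.914 = 0.086
~~v = 1 − 0.086 = 0.914
~u = 1 − 0.738 = 0.262
~~u = 1 − 0.262 = 0.738
~~v <-> ~~u = 1 − |0.914 − 0.738| = 1 − 0.176 = 0.824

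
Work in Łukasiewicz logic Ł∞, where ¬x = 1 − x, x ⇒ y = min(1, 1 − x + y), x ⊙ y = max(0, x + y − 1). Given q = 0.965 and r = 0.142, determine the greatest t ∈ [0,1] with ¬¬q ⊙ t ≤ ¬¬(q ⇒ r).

0.212

¬q = 1 − 0.965 = 0.035
¬¬q = 1 − 0.035 = 0.965
So the left factor is ¬¬q = 0.965.
q ⇒ r = min(1, 1 − 0.965 + 0.142) = min(1, 0.177) = 0.177
¬(q ⇒ r) = 1 − 0.177 = 0.823
¬¬(q ⇒ r) = 1 − 0.823 = 0.177
So the right-hand bound is ¬¬(q ⇒ r) = 0.177.
The residuum of the Łukasiewicz t-norm gives the supremum: min(1, 1 − 0.965 + 0.177).
1 − 0.965 + 0.177 = 0.212, so t = min(1, 0.212) = 0.212.
Check: 0.965 ⊙ 0.212 = max(0, 0.177) = 0.177 ≤ 0.177.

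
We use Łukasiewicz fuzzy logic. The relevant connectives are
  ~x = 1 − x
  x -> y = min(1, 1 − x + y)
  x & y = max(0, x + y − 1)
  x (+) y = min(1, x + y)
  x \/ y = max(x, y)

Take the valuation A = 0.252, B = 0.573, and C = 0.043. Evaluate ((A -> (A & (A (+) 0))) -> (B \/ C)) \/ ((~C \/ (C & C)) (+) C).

1.000

A (+) 0 = min(1, 0.252 + 0.000) = min(1, 0.252) = 0.252
A & (A (+) 0) = max(0, 0.252 + 0.252 − 1) = max(0, -0.496) = 0.000
A -> (A & (A (+) 0)) = min(1, 1 − 0.252 + 0.000) = min(1, 0.748) = 0.748
B \/ C = max(0.573, 0.043) = 0.573
(A -> (A & (A (+) 0))) -> (B \/ C) = min(1, 1 − 0.748 + 0.573) = min(1, 0.825) = 0.825
~C = 1 − 0.043 = 0.957
C & C = max(0, 0.043 + 0.043 − 1) = max(0, -0.914) = 0.000
~C \/ (C & C) = max(0.957, 0.000) = 0.957
(~C \/ (C & C)) (+) C = min(1, 0.957 + 0.043) = min(1, 1.000) = 1.000
((A -> (A & (A (+) 0))) -> (B \/ C)) \/ ((~C \/ (C & C)) (+) C) = max(0.825, 1.000) = 1.000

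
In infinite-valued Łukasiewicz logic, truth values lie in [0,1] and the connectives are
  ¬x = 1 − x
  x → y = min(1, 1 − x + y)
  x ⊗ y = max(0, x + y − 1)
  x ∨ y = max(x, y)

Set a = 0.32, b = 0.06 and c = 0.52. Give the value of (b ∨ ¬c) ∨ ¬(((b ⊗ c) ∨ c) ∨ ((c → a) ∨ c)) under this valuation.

0.48

¬c = 1 − 0.52 = 0.48
b ∨ ¬c = max(0.06, 0.48) = 0.48
b ⊗ c = max(0, 0.06 + 0.52 − 1) = max(0, -0.42) = 0.00
(b ⊗ c) ∨ c = max(0.00, 0.52) = 0.52
c → a = min(1, 1 − 0.52 + 0.32) = min(1, 0.80) = 0.80
(c → a) ∨ c = max(0.80, 0.52) = 0.80
((b ⊗ c) ∨ c) ∨ ((c → a) ∨ c) = max(0.52, 0.80) = 0.80
¬(((b ⊗ c) ∨ c) ∨ ((c → a) ∨ c)) = 1 − 0.80 = 0.20
(b ∨ ¬c) ∨ ¬(((b ⊗ c) ∨ c) ∨ ((c → a) ∨ c)) = max(0.48, 0.20) = 0.48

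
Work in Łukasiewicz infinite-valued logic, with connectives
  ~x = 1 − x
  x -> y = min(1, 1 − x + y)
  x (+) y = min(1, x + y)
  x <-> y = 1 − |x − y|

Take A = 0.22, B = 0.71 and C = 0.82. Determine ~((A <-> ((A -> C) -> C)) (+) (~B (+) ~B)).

0.02

A -> C = min(1, 1 − 0.22 + 0.82) = min(1, 1.60) = 1.00
(A -> C) -> C = min(1, 1 − 1.00 + 0.82) = min(1, 0.82) = 0.82
A <-> ((A -> C) -> C) = 1 − |0.22 − 0.82| = 1 − 0.60 = 0.40
~B = 1 − 0.71 = 0.29
~B (+) ~B = min(1, 0.29 + 0.29) = min(1, 0.58) = 0.58
(A <-> ((A -> C) -> C)) (+) (~B (+) ~B) = min(1, 0.40 + 0.58) = min(1, 0.98) = 0.98
~((A <-> ((A -> C) -> C)) (+) (~B (+) ~B)) = 1 − 0.98 = 0.02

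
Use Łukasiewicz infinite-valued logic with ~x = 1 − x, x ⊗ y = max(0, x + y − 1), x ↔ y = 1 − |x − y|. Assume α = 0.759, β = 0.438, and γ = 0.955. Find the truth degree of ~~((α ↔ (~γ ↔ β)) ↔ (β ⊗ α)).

0.349

~γ = 1 − 0.955 = 0.045
~γ ↔ β = 1 − |0.045 − 0.438| = 1 − 0.393 = 0.607
α ↔ (~γ ↔ β) = 1 − |0.759 − 0.607| = 1 − 0.152 = 0.848
β ⊗ α = max(0, 0.438 + 0.759 − 1) = max(0, 0.197) = 0.197
(α ↔ (~γ ↔ β)) ↔ (β ⊗ α) = 1 − |0.848 − 0.197| = 1 − 0.651 = 0.349
~((α ↔ (~γ ↔ β)) ↔ (β ⊗ α)) = 1 − 0.349 = 0.651
~~((α ↔ (~γ ↔ β)) ↔ (β ⊗ α)) = 1 − 0.651 = 0.349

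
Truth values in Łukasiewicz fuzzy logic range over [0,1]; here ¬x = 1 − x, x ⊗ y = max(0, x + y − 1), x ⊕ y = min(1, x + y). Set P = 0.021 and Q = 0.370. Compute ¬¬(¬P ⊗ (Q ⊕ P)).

¬P = 1 − 0.021 = 0.979
Q ⊕ P = min(1, 0.370 + 0.021) = min(1, 0.391) = 0.391
¬P ⊗ (Q ⊕ P) = max(0, 0.979 + 0.391 − 1) = max(0, 0.370) = 0.370
¬(¬P ⊗ (Q ⊕ P)) = 1 − 0.370 = 0.630
¬¬(¬P ⊗ (Q ⊕ P)) = 1 − 0.630 = 0.370

0.370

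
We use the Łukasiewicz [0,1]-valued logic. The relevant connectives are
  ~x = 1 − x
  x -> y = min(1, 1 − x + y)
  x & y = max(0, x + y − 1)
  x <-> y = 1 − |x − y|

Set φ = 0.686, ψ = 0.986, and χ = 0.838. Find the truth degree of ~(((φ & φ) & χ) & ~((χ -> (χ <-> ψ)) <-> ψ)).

1.000

φ & φ = max(0, 0.686 + 0.686 − 1) = max(0, 0.372) = 0.372
(φ & φ) & χ = max(0, 0.372 + 0.838 − 1) = max(0, 0.210) = 0.210
χ <-> ψ = 1 − |0.838 − 0.986| = 1 − 0.148 = 0.852
χ -> (χ <-> ψ) = min(1, 1 − 0.838 + 0.852) = min(1, 1.014) = 1.000
(χ -> (χ <-> ψ)) <-> ψ = 1 − |1.000 − 0.986| = 1 − 0.014 = 0.986
~((χ -> (χ <-> ψ)) <-> ψ) = 1 − 0.986 = 0.014
((φ & φ) & χ) & ~((χ -> (χ <-> ψ)) <-> ψ) = max(0, 0.210 + 0.014 − 1) = max(0, -0.776) = 0.000
~(((φ & φ) & χ) & ~((χ -> (χ <-> ψ)) <-> ψ)) = 1 − 0.000 = 1.000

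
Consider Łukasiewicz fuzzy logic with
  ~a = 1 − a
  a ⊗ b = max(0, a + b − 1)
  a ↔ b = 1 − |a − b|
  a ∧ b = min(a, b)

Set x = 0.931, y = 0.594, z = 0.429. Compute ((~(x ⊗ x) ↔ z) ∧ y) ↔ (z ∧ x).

x ⊗ x = max(0, 0.931 + 0.931 − 1) = max(0, 0.862) = 0.862
~(x ⊗ x) = 1 − 0.862 = 0.138
~(x ⊗ x) ↔ z = 1 − |0.138 − 0.429| = 1 − 0.291 = 0.709
(~(x ⊗ x) ↔ z) ∧ y = min(0.709, 0.594) = 0.594
z ∧ x = min(0.429, 0.931) = 0.429
((~(x ⊗ x) ↔ z) ∧ y) ↔ (z ∧ x) = 1 − |0.594 − 0.429| = 1 − 0.165 = 0.835

0.835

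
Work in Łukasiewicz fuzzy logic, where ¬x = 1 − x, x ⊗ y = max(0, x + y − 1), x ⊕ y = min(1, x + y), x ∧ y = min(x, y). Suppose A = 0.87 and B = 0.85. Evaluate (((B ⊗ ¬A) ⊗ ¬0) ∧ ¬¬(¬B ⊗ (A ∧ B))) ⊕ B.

0.85

¬A = 1 − 0.87 = 0.13
B ⊗ ¬A = max(0, 0.85 + 0.13 − 1) = max(0, -0.02) = 0.00
¬0 = 1 − 0.00 = 1.00
(B ⊗ ¬A) ⊗ ¬0 = max(0, 0.00 + 1.00 − 1) = max(0, 0.00) = 0.00
¬B = 1 − 0.85 = 0.15
A ∧ B = min(0.87, 0.85) = 0.85
¬B ⊗ (A ∧ B) = max(0, 0.15 + 0.85 − 1) = max(0, 0.00) = 0.00
¬(¬B ⊗ (A ∧ B)) = 1 − 0.00 = 1.00
¬¬(¬B ⊗ (A ∧ B)) = 1 − 1.00 = 0.00
((B ⊗ ¬A) ⊗ ¬0) ∧ ¬¬(¬B ⊗ (A ∧ B)) = min(0.00, 0.00) = 0.00
(((B ⊗ ¬A) ⊗ ¬0) ∧ ¬¬(¬B ⊗ (A ∧ B))) ⊕ B = min(1, 0.00 + 0.85) = min(1, 0.85) = 0.85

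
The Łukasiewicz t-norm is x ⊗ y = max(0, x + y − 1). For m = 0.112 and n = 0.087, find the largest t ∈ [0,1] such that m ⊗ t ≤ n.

0.975

The residuum of the Łukasiewicz t-norm gives the supremum: min(1, 1 − 0.112 + 0.087).
1 − 0.112 + 0.087 = 0.975, so t = min(1, 0.975) = 0.975.
Check: 0.112 ⊗ 0.975 = max(0, 0.087) = 0.087 ≤ 0.087.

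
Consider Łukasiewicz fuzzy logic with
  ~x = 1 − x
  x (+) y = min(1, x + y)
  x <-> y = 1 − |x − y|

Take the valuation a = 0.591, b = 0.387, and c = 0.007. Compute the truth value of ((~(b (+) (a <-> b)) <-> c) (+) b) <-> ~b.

0.613

a <-> b = 1 − |0.591 − 0.387| = 1 − 0.204 = 0.796
b (+) (a <-> b) = min(1, 0.387 + 0.796) = min(1, 1.183) = 1.000
~(b (+) (a <-> b)) = 1 − 1.000 = 0.000
~(b (+) (a <-> b)) <-> c = 1 − |0.000 − 0.007| = 1 − 0.007 = 0.993
(~(b (+) (a <-> b)) <-> c) (+) b = min(1, 0.993 + 0.387) = min(1, 1.380) = 1.000
~b = 1 − 0.387 = 0.613
((~(b (+) (a <-> b)) <-> c) (+) b) <-> ~b = 1 − |1.000 − 0.613| = 1 − 0.387 = 0.613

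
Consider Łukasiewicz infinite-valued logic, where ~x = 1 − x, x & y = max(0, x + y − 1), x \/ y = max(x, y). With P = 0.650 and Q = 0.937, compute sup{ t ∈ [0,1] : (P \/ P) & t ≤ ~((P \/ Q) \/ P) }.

0.413

P \/ P = max(0.650, 0.650) = 0.650
So the left factor is P \/ P = 0.650.
P \/ Q = max(0.650, 0.937) = 0.937
(P \/ Q) \/ P = max(0.937, 0.650) = 0.937
~((P \/ Q) \/ P) = 1 − 0.937 = 0.063
So the right-hand bound is ~((P \/ Q) \/ P) = 0.063.
The residuum of the Łukasiewicz t-norm gives the supremum: min(1, 1 − 0.650 + 0.063).
1 − 0.650 + 0.063 = 0.413, so t = min(1, 0.413) = 0.413.
Check: 0.650 & 0.413 = max(0, 0.063) = 0.063 ≤ 0.063.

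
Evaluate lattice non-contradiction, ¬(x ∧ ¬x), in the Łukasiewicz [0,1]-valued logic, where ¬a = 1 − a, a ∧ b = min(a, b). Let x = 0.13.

¬x = 1 − 0.13 = 0.87
x ∧ ¬x = min(0.13, 0.87) = 0.13
¬(x ∧ ¬x) = 1 − 0.13 = 0.87
(The value 0.87 < 1 shows this instance is not satisfied; not a Ł∞-tautology — its value is 1 − min(a, 1−a).)

0.87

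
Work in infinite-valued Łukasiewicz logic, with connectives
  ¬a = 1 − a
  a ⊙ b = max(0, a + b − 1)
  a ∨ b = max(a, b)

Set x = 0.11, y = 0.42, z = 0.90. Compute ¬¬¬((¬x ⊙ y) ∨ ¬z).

0.69

¬x = 1 − 0.11 = 0.89
¬x ⊙ y = max(0, 0.89 + 0.42 − 1) = max(0, 0.31) = 0.31
¬z = 1 − 0.90 = 0.10
(¬x ⊙ y) ∨ ¬z = max(0.31, 0.10) = 0.31
¬((¬x ⊙ y) ∨ ¬z) = 1 − 0.31 = 0.69
¬¬((¬x ⊙ y) ∨ ¬z) = 1 − 0.69 = 0.31
¬¬¬((¬x ⊙ y) ∨ ¬z) = 1 − 0.31 = 0.69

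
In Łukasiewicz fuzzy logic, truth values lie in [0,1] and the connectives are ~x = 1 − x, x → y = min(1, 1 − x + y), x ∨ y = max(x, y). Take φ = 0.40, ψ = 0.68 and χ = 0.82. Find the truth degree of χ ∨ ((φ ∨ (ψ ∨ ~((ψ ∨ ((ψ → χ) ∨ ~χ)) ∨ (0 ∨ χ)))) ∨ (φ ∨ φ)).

ψ → χ = min(1, 1 − 0.68 + 0.82) = min(1, 1.14) = 1.00
~χ = 1 − 0.82 = 0.18
(ψ → χ) ∨ ~χ = max(1.00, 0.18) = 1.00
ψ ∨ ((ψ → χ) ∨ ~χ) = max(0.68, 1.00) = 1.00
0 ∨ χ = max(0.00, 0.82) = 0.82
(ψ ∨ ((ψ → χ) ∨ ~χ)) ∨ (0 ∨ χ) = max(1.00, 0.82) = 1.00
~((ψ ∨ ((ψ → χ) ∨ ~χ)) ∨ (0 ∨ χ)) = 1 − 1.00 = 0.00
ψ ∨ ~((ψ ∨ ((ψ → χ) ∨ ~χ)) ∨ (0 ∨ χ)) = max(0.68, 0.00) = 0.68
φ ∨ (ψ ∨ ~((ψ ∨ ((ψ → χ) ∨ ~χ)) ∨ (0 ∨ χ))) = max(0.40, 0.68) = 0.68
φ ∨ φ = max(0.40, 0.40) = 0.40
(φ ∨ (ψ ∨ ~((ψ ∨ ((ψ → χ) ∨ ~χ)) ∨ (0 ∨ χ)))) ∨ (φ ∨ φ) = max(0.68, 0.40) = 0.68
χ ∨ ((φ ∨ (ψ ∨ ~((ψ ∨ ((ψ → χ) ∨ ~χ)) ∨ (0 ∨ χ)))) ∨ (φ ∨ φ)) = max(0.82, 0.68) = 0.82

0.82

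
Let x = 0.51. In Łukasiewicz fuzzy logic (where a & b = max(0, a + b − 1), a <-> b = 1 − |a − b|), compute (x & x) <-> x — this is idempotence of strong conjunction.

x & x = max(0, 0.51 + 0.51 − 1) = max(0, 0.02) = 0.02
(x & x) <-> x = 1 − |0.02 − 0.51| = 1 − 0.49 = 0.51
(The value 0.51 < 1 shows this instance is not satisfied; fails in Ł∞ since a ⊗ a = max(0, 2a−1) ≠ a in general.)

0.51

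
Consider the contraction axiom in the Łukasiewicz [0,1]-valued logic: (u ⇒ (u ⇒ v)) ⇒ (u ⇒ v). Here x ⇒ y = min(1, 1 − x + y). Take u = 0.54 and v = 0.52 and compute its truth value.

0.98

u ⇒ v = min(1, 1 − 0.54 + 0.52) = min(1, 0.98) = 0.98
u ⇒ (u ⇒ v) = min(1, 1 − 0.54 + 0.98) = min(1, 1.44) = 1.00
(u ⇒ (u ⇒ v)) ⇒ (u ⇒ v) = min(1, 1 − 1.00 + 0.98) = min(1, 0.98) = 0.98
(The value 0.98 < 1 shows this instance is not satisfied; fails in Ł∞ (the t-norm is not idempotent).)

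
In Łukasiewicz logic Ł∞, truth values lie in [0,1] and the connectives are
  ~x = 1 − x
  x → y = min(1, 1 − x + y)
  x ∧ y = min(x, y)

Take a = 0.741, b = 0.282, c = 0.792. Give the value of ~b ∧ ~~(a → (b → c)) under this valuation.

0.718

~b = 1 − 0.282 = 0.718
b → c = min(1, 1 − 0.282 + 0.792) = min(1, 1.510) = 1.000
a → (b → c) = min(1, 1 − 0.741 + 1.000) = min(1, 1.259) = 1.000
~(a → (b → c)) = 1 − 1.000 = 0.000
~~(a → (b → c)) = 1 − 0.000 = 1.000
~b ∧ ~~(a → (b → c)) = min(0.718, 1.000) = 0.718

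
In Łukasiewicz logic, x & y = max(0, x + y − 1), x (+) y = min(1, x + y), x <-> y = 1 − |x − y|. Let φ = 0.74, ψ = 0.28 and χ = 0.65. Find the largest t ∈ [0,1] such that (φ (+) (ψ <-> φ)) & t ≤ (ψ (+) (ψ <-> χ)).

0.91

ψ <-> φ = 1 − |0.28 − 0.74| = 1 − 0.46 = 0.54
φ (+) (ψ <-> φ) = min(1, 0.74 + 0.54) = min(1, 1.28) = 1.00
So the left factor is φ (+) (ψ <-> φ) = 1.00.
ψ <-> χ = 1 − |0.28 − 0.65| = 1 − 0.37 = 0.63
ψ (+) (ψ <-> χ) = min(1, 0.28 + 0.63) = min(1, 0.91) = 0.91
So the right-hand bound is ψ (+) (ψ <-> χ) = 0.91.
The residuum of the Łukasiewicz t-norm gives the supremum: min(1, 1 − 1.00 + 0.91).
1 − 1.00 + 0.91 = 0.91, so t = min(1, 0.91) = 0.91.
Check: 1.00 & 0.91 = max(0, 0.91) = 0.91 ≤ 0.91.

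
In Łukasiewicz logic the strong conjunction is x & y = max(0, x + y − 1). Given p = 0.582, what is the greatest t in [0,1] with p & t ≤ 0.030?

0.448

The residuum of the Łukasiewicz t-norm gives the supremum: min(1, 1 − 0.582 + 0.030).
1 − 0.582 + 0.030 = 0.448, so t = min(1, 0.448) = 0.448.
Check: 0.582 & 0.448 = max(0, 0.030) = 0.030 ≤ 0.030.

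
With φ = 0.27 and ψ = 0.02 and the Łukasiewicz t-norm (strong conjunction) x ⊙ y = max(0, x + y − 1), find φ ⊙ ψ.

φ ⊙ ψ = max(0, 0.27 + 0.02 − 1) = max(0, -0.71) = 0.00
For comparison, the Gödel (minimum) t-norm min(x, y) would give 0.02.

0.00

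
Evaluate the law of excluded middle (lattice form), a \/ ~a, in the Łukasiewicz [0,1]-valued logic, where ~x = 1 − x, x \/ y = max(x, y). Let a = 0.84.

~a = 1 − 0.84 = 0.16
a \/ ~a = max(0.84, 0.16) = 0.84
(The value 0.84 < 1 shows this instance is not satisfied; not a Ł∞-tautology — its value is max(a, 1−a).)

0.84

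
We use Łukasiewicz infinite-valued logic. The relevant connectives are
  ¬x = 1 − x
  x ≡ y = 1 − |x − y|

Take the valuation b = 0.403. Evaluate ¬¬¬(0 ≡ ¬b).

¬b = 1 − 0.403 = 0.597
0 ≡ ¬b = 1 − |0.000 − 0.597| = 1 − 0.597 = 0.403
¬(0 ≡ ¬b) = 1 − 0.403 = 0.597
¬¬(0 ≡ ¬b) = 1 − 0.597 = 0.403
¬¬¬(0 ≡ ¬b) = 1 − 0.403 = 0.597

0.597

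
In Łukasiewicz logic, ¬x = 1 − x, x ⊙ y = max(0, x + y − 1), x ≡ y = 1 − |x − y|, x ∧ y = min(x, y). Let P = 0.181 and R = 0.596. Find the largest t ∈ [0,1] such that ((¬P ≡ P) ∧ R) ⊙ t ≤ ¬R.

1.000

¬P = 1 − 0.181 = 0.819
¬P ≡ P = 1 − |0.819 − 0.181| = 1 − 0.638 = 0.362
(¬P ≡ P) ∧ R = min(0.362, 0.596) = 0.362
So the left factor is (¬P ≡ P) ∧ R = 0.362.
¬R = 1 − 0.596 = 0.404
So the right-hand bound is ¬R = 0.404.
The residuum of the Łukasiewicz t-norm gives the supremum: min(1, 1 − 0.362 + 0.404).
1 − 0.362 + 0.404 = 1.042, so t = min(1, 1.042) = 1.000.
Check: 0.362 ⊙ 1.000 = max(0, 0.362) = 0.362 ≤ 0.404.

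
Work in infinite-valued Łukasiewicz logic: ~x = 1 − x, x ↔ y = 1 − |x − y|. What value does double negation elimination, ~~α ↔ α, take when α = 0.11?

~α = 1 − 0.11 = 0.89
~~α = 1 − 0.89 = 0.11
~~α ↔ α = 1 − |0.11 − 0.11| = 1 − 0.00 = 1.00
(As expected: always 1 in Ł∞ since negation is involutive.)

1.00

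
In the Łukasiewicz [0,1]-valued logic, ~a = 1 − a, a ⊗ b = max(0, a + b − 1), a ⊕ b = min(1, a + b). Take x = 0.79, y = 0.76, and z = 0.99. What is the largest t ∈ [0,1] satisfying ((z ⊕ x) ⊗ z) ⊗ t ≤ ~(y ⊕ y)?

z ⊕ x = min(1, 0.99 + 0.79) = min(1, 1.78) = 1.00
(z ⊕ x) ⊗ z = max(0, 1.00 + 0.99 − 1) = max(0, 0.99) = 0.99
So the left factor is (z ⊕ x) ⊗ z = 0.99.
y ⊕ y = min(1, 0.76 + 0.76) = min(1, 1.52) = 1.00
~(y ⊕ y) = 1 − 1.00 = 0.00
So the right-hand bound is ~(y ⊕ y) = 0.00.
The residuum of the Łukasiewicz t-norm gives the supremum: min(1, 1 − 0.99 + 0.00).
1 − 0.99 + 0.00 = 0.01, so t = min(1, 0.01) = 0.01.
Check: 0.99 ⊗ 0.01 = max(0, 0.00) = 0.00 ≤ 0.00.

0.01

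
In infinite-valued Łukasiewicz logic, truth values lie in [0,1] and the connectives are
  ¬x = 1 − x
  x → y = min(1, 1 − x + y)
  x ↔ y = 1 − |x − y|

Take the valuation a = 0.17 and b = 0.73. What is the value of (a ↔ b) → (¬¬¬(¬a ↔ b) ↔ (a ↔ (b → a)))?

0.93

a ↔ b = 1 − |0.17 − 0.73| = 1 − 0.56 = 0.44
¬a = 1 − 0.17 = 0.83
¬a ↔ b = 1 − |0.83 − 0.73| = 1 − 0.10 = 0.90
¬(¬a ↔ b) = 1 − 0.90 = 0.10
¬¬(¬a ↔ b) = 1 − 0.10 = 0.90
¬¬¬(¬a ↔ b) = 1 − 0.90 = 0.10
b → a = min(1, 1 − 0.73 + 0.17) = min(1, 0.44) = 0.44
a ↔ (b → a) = 1 − |0.17 − 0.44| = 1 − 0.27 = 0.73
¬¬¬(¬a ↔ b) ↔ (a ↔ (b → a)) = 1 − |0.10 − 0.73| = 1 − 0.63 = 0.37
(a ↔ b) → (¬¬¬(¬a ↔ b) ↔ (a ↔ (b → a))) = min(1, 1 − 0.44 + 0.37) = min(1, 0.93) = 0.93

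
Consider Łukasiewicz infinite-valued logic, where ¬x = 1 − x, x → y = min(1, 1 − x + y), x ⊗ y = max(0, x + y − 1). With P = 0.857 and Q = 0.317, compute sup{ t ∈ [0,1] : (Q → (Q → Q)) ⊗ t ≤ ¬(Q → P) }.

0.000

Q → Q = min(1, 1 − 0.317 + 0.317) = min(1, 1.000) = 1.000
Q → (Q → Q) = min(1, 1 − 0.317 + 1.000) = min(1, 1.683) = 1.000
So the left factor is Q → (Q → Q) = 1.000.
Q → P = min(1, 1 − 0.317 + 0.857) = min(1, 1.540) = 1.000
¬(Q → P) = 1 − 1.000 = 0.000
So the right-hand bound is ¬(Q → P) = 0.000.
The residuum of the Łukasiewicz t-norm gives the supremum: min(1, 1 − 1.000 + 0.000).
1 − 1.000 + 0.000 = 0.000, so t = min(1, 0.000) = 0.000.
Check: 1.000 ⊗ 0.000 = max(0, 0.000) = 0.000 ≤ 0.000.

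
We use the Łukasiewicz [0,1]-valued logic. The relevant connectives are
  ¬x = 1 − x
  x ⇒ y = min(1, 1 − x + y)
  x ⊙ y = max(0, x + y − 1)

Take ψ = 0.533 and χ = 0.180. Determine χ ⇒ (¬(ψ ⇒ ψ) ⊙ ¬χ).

ψ ⇒ ψ = min(1, 1 − 0.533 + 0.533) = min(1, 1.000) = 1.000
¬(ψ ⇒ ψ) = 1 − 1.000 = 0.000
¬χ = 1 − 0.180 = 0.820
¬(ψ ⇒ ψ) ⊙ ¬χ = max(0, 0.000 + 0.820 − 1) = max(0, -0.180) = 0.000
χ ⇒ (¬(ψ ⇒ ψ) ⊙ ¬χ) = min(1, 1 − 0.180 + 0.000) = min(1, 0.820) = 0.820

0.820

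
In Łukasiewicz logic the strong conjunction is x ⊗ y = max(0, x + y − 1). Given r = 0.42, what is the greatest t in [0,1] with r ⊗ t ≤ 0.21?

The residuum of the Łukasiewicz t-norm gives the supremum: min(1, 1 − 0.42 + 0.21).
1 − 0.42 + 0.21 = 0.79, so t = min(1, 0.79) = 0.79.
Check: 0.42 ⊗ 0.79 = max(0, 0.21) = 0.21 ≤ 0.21.

0.79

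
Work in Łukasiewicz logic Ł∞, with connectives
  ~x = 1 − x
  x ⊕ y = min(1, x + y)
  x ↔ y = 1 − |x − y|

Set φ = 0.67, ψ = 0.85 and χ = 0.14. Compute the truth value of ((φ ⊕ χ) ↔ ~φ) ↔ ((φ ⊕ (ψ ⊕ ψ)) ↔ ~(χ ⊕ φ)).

0.67

φ ⊕ χ = min(1, 0.67 + 0.14) = min(1, 0.81) = 0.81
~φ = 1 − 0.67 = 0.33
(φ ⊕ χ) ↔ ~φ = 1 − |0.81 − 0.33| = 1 − 0.48 = 0.52
ψ ⊕ ψ = min(1, 0.85 + 0.85) = min(1, 1.70) = 1.00
φ ⊕ (ψ ⊕ ψ) = min(1, 0.67 + 1.00) = min(1, 1.67) = 1.00
χ ⊕ φ = min(1, 0.14 + 0.67) = min(1, 0.81) = 0.81
~(χ ⊕ φ) = 1 − 0.81 = 0.19
(φ ⊕ (ψ ⊕ ψ)) ↔ ~(χ ⊕ φ) = 1 − |1.00 − 0.19| = 1 − 0.81 = 0.19
((φ ⊕ χ) ↔ ~φ) ↔ ((φ ⊕ (ψ ⊕ ψ)) ↔ ~(χ ⊕ φ)) = 1 − |0.52 − 0.19| = 1 − 0.33 = 0.67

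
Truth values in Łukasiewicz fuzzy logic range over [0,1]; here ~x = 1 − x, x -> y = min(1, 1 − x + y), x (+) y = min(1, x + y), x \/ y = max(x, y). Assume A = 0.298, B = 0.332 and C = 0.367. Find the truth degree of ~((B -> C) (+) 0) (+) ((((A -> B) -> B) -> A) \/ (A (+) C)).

0.966

B -> C = min(1, 1 − 0.332 + 0.367) = min(1, 1.035) = 1.000
(B -> C) (+) 0 = min(1, 1.000 + 0.000) = min(1, 1.000) = 1.000
~((B -> C) (+) 0) = 1 − 1.000 = 0.000
A -> B = min(1, 1 − 0.298 + 0.332) = min(1, 1.034) = 1.000
(A -> B) -> B = min(1, 1 − 1.000 + 0.332) = min(1, 0.332) = 0.332
((A -> B) -> B) -> A = min(1, 1 − 0.332 + 0.298) = min(1, 0.966) = 0.966
A (+) C = min(1, 0.298 + 0.367) = min(1, 0.665) = 0.665
(((A -> B) -> B) -> A) \/ (A (+) C) = max(0.966, 0.665) = 0.966
~((B -> C) (+) 0) (+) ((((A -> B) -> B) -> A) \/ (A (+) C)) = min(1, 0.000 + 0.966) = min(1, 0.966) = 0.966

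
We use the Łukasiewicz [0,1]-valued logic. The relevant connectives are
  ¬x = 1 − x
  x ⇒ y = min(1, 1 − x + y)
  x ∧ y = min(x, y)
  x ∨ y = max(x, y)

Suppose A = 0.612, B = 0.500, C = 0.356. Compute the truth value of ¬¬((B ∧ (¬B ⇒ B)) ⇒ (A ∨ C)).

1.000

¬B = 1 − 0.500 = 0.500
¬B ⇒ B = min(1, 1 − 0.500 + 0.500) = min(1, 1.000) = 1.000
B ∧ (¬B ⇒ B) = min(0.500, 1.000) = 0.500
A ∨ C = max(0.612, 0.356) = 0.612
(B ∧ (¬B ⇒ B)) ⇒ (A ∨ C) = min(1, 1 − 0.500 + 0.612) = min(1, 1.112) = 1.000
¬((B ∧ (¬B ⇒ B)) ⇒ (A ∨ C)) = 1 − 1.000 = 0.000
¬¬((B ∧ (¬B ⇒ B)) ⇒ (A ∨ C)) = 1 − 0.000 = 1.000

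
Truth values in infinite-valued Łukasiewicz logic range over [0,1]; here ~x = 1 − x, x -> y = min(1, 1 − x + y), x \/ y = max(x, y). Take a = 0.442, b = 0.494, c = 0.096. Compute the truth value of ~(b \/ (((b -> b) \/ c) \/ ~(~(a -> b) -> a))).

b -> b = min(1, 1 − 0.494 + 0.494) = min(1, 1.000) = 1.000
(b -> b) \/ c = max(1.000, 0.096) = 1.000
a -> b = min(1, 1 − 0.442 + 0.494) = min(1, 1.052) = 1.000
~(a -> b) = 1 − 1.000 = 0.000
~(a -> b) -> a = min(1, 1 − 0.000 + 0.442) = min(1, 1.442) = 1.000
~(~(a -> b) -> a) = 1 − 1.000 = 0.000
((b -> b) \/ c) \/ ~(~(a -> b) -> a) = max(1.000, 0.000) = 1.000
b \/ (((b -> b) \/ c) \/ ~(~(a -> b) -> a)) = max(0.494, 1.000) = 1.000
~(b \/ (((b -> b) \/ c) \/ ~(~(a -> b) -> a))) = 1 − 1.000 = 0.000

0.000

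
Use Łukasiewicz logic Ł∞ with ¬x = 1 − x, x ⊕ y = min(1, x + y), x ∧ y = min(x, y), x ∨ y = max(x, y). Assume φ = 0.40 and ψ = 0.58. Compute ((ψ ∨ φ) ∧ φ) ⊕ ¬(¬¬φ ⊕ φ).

ψ ∨ φ = max(0.58, 0.40) = 0.58
(ψ ∨ φ) ∧ φ = min(0.58, 0.40) = 0.40
¬φ = 1 − 0.40 = 0.60
¬¬φ = 1 − 0.60 = 0.40
¬¬φ ⊕ φ = min(1, 0.40 + 0.40) = min(1, 0.80) = 0.80
¬(¬¬φ ⊕ φ) = 1 − 0.80 = 0.20
((ψ ∨ φ) ∧ φ) ⊕ ¬(¬¬φ ⊕ φ) = min(1, 0.40 + 0.20) = min(1, 0.60) = 0.60

0.60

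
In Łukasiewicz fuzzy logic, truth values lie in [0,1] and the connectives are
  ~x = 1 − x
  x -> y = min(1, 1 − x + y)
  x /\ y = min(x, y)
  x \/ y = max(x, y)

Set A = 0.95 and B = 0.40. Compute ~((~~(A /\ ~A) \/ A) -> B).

~A = 1 − 0.95 = 0.05
A /\ ~A = min(0.95, 0.05) = 0.05
~(A /\ ~A) = 1 − 0.05 = 0.95
~~(A /\ ~A) = 1 − 0.95 = 0.05
~~(A /\ ~A) \/ A = max(0.05, 0.95) = 0.95
(~~(A /\ ~A) \/ A) -> B = min(1, 1 − 0.95 + 0.40) = min(1, 0.45) = 0.45
~((~~(A /\ ~A) \/ A) -> B) = 1 − 0.45 = 0.55

0.55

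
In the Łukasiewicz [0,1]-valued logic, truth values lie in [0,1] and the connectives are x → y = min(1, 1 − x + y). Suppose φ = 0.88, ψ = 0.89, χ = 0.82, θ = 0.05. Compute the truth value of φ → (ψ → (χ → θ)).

0.46

χ → θ = min(1, 1 − 0.82 + 0.05) = min(1, 0.23) = 0.23
ψ → (χ → θ) = min(1, 1 − 0.89 + 0.23) = min(1, 0.34) = 0.34
φ → (ψ → (χ → θ)) = min(1, 1 − 0.88 + 0.34) = min(1, 0.46) = 0.46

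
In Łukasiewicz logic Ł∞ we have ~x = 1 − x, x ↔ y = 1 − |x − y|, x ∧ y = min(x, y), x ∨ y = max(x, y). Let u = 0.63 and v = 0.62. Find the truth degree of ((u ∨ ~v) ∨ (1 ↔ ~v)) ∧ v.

~v = 1 − 0.62 = 0.38
u ∨ ~v = max(0.63, 0.38) = 0.63
1 ↔ ~v = 1 − |1.00 − 0.38| = 1 − 0.62 = 0.38
(u ∨ ~v) ∨ (1 ↔ ~v) = max(0.63, 0.38) = 0.63
((u ∨ ~v) ∨ (1 ↔ ~v)) ∧ v = min(0.63, 0.62) = 0.62

0.62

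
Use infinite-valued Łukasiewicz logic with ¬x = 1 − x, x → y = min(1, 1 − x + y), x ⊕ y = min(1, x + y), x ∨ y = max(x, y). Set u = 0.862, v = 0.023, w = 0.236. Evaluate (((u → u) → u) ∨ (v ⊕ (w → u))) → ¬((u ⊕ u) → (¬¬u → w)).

u → u = min(1, 1 − 0.862 + 0.862) = min(1, 1.000) = 1.000
(u → u) → u = min(1, 1 − 1.000 + 0.862) = min(1, 0.862) = 0.862
w → u = min(1, 1 − 0.236 + 0.862) = min(1, 1.626) = 1.000
v ⊕ (w → u) = min(1, 0.023 + 1.000) = min(1, 1.023) = 1.000
((u → u) → u) ∨ (v ⊕ (w → u)) = max(0.862, 1.000) = 1.000
u ⊕ u = min(1, 0.862 + 0.862) = min(1, 1.724) = 1.000
¬u = 1 − 0.862 = 0.138
¬¬u = 1 − 0.138 = 0.862
¬¬u → w = min(1, 1 − 0.862 + 0.236) = min(1, 0.374) = 0.374
(u ⊕ u) → (¬¬u → w) = min(1, 1 − 1.000 + 0.374) = min(1, 0.374) = 0.374
¬((u ⊕ u) → (¬¬u → w)) = 1 − 0.374 = 0.626
(((u → u) → u) ∨ (v ⊕ (w → u))) → ¬((u ⊕ u) → (¬¬u → w)) = min(1, 1 − 1.000 + 0.626) = min(1, 0.626) = 0.626

0.626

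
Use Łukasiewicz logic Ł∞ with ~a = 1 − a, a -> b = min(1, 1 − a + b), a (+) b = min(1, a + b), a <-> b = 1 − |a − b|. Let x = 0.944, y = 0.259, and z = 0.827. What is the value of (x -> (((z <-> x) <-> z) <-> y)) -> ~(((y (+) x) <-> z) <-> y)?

z <-> x = 1 − |0.827 − 0.944| = 1 − 0.117 = 0.883
(z <-> x) <-> z = 1 − |0.883 − 0.827| = 1 − 0.056 = 0.944
((z <-> x) <-> z) <-> y = 1 − |0.944 − 0.259| = 1 − 0.685 = 0.315
x -> (((z <-> x) <-> z) <-> y) = min(1, 1 − 0.944 + 0.315) = min(1, 0.371) = 0.371
y (+) x = min(1, 0.259 + 0.944) = min(1, 1.203) = 1.000
(y (+) x) <-> z = 1 − |1.000 − 0.827| = 1 − 0.173 = 0.827
((y (+) x) <-> z) <-> y = 1 − |0.827 − 0.259| = 1 − 0.568 = 0.432
~(((y (+) x) <-> z) <-> y) = 1 − 0.432 = 0.568
(x -> (((z <-> x) <-> z) <-> y)) -> ~(((y (+) x) <-> z) <-> y) = min(1, 1 − 0.371 + 0.568) = min(1, 1.197) = 1.000

1.000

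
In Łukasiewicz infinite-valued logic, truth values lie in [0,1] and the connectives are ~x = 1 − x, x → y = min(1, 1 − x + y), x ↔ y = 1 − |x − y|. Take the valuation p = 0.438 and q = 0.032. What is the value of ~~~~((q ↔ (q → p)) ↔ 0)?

q → p = min(1, 1 − 0.032 + 0.438) = min(1, 1.406) = 1.000
q ↔ (q → p) = 1 − |0.032 − 1.000| = 1 − 0.968 = 0.032
(q ↔ (q → p)) ↔ 0 = 1 − |0.032 − 0.000| = 1 − 0.032 = 0.968
~((q ↔ (q → p)) ↔ 0) = 1 − 0.968 = 0.032
~~((q ↔ (q → p)) ↔ 0) = 1 − 0.032 = 0.968
~~~((q ↔ (q → p)) ↔ 0) = 1 − 0.968 = 0.032
~~~~((q ↔ (q → p)) ↔ 0) = 1 − 0.032 = 0.968

0.968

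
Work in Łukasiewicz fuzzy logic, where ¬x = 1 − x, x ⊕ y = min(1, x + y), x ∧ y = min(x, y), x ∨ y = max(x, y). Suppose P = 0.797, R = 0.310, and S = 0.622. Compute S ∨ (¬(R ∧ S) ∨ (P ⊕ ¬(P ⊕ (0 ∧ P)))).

R ∧ S = min(0.310, 0.622) = 0.310
¬(R ∧ S) = 1 − 0.310 = 0.690
0 ∧ P = min(0.000, 0.797) = 0.000
P ⊕ (0 ∧ P) = min(1, 0.797 + 0.000) = min(1, 0.797) = 0.797
¬(P ⊕ (0 ∧ P)) = 1 − 0.797 = 0.203
P ⊕ ¬(P ⊕ (0 ∧ P)) = min(1, 0.797 + 0.203) = min(1, 1.000) = 1.000
¬(R ∧ S) ∨ (P ⊕ ¬(P ⊕ (0 ∧ P))) = max(0.690, 1.000) = 1.000
S ∨ (¬(R ∧ S) ∨ (P ⊕ ¬(P ⊕ (0 ∧ P)))) = max(0.622, 1.000) = 1.000

1.000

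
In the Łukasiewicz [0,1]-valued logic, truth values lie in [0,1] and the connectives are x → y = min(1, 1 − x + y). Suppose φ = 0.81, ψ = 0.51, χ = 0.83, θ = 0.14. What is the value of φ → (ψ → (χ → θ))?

χ → θ = min(1, 1 − 0.83 + 0.14) = min(1, 0.31) = 0.31
ψ → (χ → θ) = min(1, 1 − 0.51 + 0.31) = min(1, 0.80) = 0.80
φ → (ψ → (χ → θ)) = min(1, 1 − 0.81 + 0.80) = min(1, 0.99) = 0.99

0.99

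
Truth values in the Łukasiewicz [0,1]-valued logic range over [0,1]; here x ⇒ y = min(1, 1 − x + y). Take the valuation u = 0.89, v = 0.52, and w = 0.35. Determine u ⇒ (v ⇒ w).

0.94

v ⇒ w = min(1, 1 − 0.52 + 0.35) = min(1, 0.83) = 0.83
u ⇒ (v ⇒ w) = min(1, 1 − 0.89 + 0.83) = min(1, 0.94) = 0.94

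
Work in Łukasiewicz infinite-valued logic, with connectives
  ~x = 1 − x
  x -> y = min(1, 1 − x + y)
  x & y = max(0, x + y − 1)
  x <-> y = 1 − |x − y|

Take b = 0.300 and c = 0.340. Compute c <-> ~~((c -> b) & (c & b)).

c -> b = min(1, 1 − 0.340 + 0.300) = min(1, 0.960) = 0.960
c & b = max(0, 0.340 + 0.300 − 1) = max(0, -0.360) = 0.000
(c -> b) & (c & b) = max(0, 0.960 + 0.000 − 1) = max(0, -0.040) = 0.000
~((c -> b) & (c & b)) = 1 − 0.000 = 1.000
~~((c -> b) & (c & b)) = 1 − 1.000 = 0.000
c <-> ~~((c -> b) & (c & b)) = 1 − |0.340 − 0.000| = 1 − 0.340 = 0.660

0.660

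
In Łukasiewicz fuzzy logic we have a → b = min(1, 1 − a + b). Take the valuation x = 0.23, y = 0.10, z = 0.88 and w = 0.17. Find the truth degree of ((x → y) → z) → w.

x → y = min(1, 1 − 0.23 + 0.10) = min(1, 0.87) = 0.87
(x → y) → z = min(1, 1 − 0.87 + 0.88) = min(1, 1.01) = 1.00
((x → y) → z) → w = min(1, 1 − 1.00 + 0.17) = min(1, 0.17) = 0.17

0.17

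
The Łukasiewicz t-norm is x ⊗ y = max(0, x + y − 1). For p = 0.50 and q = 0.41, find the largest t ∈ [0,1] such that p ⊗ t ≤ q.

0.91

The residuum of the Łukasiewicz t-norm gives the supremum: min(1, 1 − 0.50 + 0.41).
1 − 0.50 + 0.41 = 0.91, so t = min(1, 0.91) = 0.91.
Check: 0.50 ⊗ 0.91 = max(0, 0.41) = 0.41 ≤ 0.41.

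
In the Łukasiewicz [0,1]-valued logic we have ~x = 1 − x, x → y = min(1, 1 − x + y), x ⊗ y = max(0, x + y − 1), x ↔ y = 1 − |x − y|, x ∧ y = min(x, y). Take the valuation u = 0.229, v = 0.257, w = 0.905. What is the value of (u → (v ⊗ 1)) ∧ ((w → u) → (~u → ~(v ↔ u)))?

v ⊗ 1 = max(0, 0.257 + 1.000 − 1) = max(0, 0.257) = 0.257
u → (v ⊗ 1) = min(1, 1 − 0.229 + 0.257) = min(1, 1.028) = 1.000
w → u = min(1, 1 − 0.905 + 0.229) = min(1, 0.324) = 0.324
~u = 1 − 0.229 = 0.771
v ↔ u = 1 − |0.257 − 0.229| = 1 − 0.028 = 0.972
~(v ↔ u) = 1 − 0.972 = 0.028
~u → ~(v ↔ u) = min(1, 1 − 0.771 + 0.028) = min(1, 0.257) = 0.257
(w → u) → (~u → ~(v ↔ u)) = min(1, 1 − 0.324 + 0.257) = min(1, 0.933) = 0.933
(u → (v ⊗ 1)) ∧ ((w → u) → (~u → ~(v ↔ u))) = min(1.000, 0.933) = 0.933

0.933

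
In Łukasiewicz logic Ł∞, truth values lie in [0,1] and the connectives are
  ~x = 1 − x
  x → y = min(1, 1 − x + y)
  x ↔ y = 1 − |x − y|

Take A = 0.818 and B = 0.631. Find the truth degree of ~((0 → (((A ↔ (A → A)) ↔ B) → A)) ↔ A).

A → A = min(1, 1 − 0.818 + 0.818) = min(1, 1.000) = 1.000
A ↔ (A → A) = 1 − |0.818 − 1.000| = 1 − 0.182 = 0.818
(A ↔ (A → A)) ↔ B = 1 − |0.818 − 0.631| = 1 − 0.187 = 0.813
((A ↔ (A → A)) ↔ B) → A = min(1, 1 − 0.813 + 0.818) = min(1, 1.005) = 1.000
0 → (((A ↔ (A → A)) ↔ B) → A) = min(1, 1 − 0.000 + 1.000) = min(1, 2.000) = 1.000
(0 → (((A ↔ (A → A)) ↔ B) → A)) ↔ A = 1 − |1.000 − 0.818| = 1 − 0.182 = 0.818
~((0 → (((A ↔ (A → A)) ↔ B) → A)) ↔ A) = 1 − 0.818 = 0.182

0.182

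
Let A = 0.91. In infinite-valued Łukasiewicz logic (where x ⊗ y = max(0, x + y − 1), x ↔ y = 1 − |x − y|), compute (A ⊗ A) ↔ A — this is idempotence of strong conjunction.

A ⊗ A = max(0, 0.91 + 0.91 − 1) = max(0, 0.82) = 0.82
(A ⊗ A) ↔ A = 1 − |0.82 − 0.91| = 1 − 0.09 = 0.91
(The value 0.91 < 1 shows this instance is not satisfied; fails in Ł∞ since a ⊗ a = max(0, 2a−1) ≠ a in general.)

0.91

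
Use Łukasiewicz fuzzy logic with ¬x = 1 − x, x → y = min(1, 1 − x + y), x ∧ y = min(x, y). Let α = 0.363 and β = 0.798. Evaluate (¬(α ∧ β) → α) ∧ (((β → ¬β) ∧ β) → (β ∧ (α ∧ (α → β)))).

α ∧ β = min(0.363, 0.798) = 0.363
¬(α ∧ β) = 1 − 0.363 = 0.637
¬(α ∧ β) → α = min(1, 1 − 0.637 + 0.363) = min(1, 0.726) = 0.726
¬β = 1 − 0.798 = 0.202
β → ¬β = min(1, 1 − 0.798 + 0.202) = min(1, 0.404) = 0.404
(β → ¬β) ∧ β = min(0.404, 0.798) = 0.404
α → β = min(1, 1 − 0.363 + 0.798) = min(1, 1.435) = 1.000
α ∧ (α → β) = min(0.363, 1.000) = 0.363
β ∧ (α ∧ (α → β)) = min(0.798, 0.363) = 0.363
((β → ¬β) ∧ β) → (β ∧ (α ∧ (α → β))) = min(1, 1 − 0.404 + 0.363) = min(1, 0.959) = 0.959
(¬(α ∧ β) → α) ∧ (((β → ¬β) ∧ β) → (β ∧ (α ∧ (α → β)))) = min(0.726, 0.959) = 0.726

0.726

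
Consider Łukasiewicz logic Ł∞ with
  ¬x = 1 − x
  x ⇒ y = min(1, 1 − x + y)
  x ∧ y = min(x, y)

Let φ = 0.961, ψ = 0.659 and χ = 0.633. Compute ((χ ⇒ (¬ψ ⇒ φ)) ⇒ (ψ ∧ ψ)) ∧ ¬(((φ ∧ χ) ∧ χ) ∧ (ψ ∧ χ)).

¬ψ = 1 − 0.659 = 0.341
¬ψ ⇒ φ = min(1, 1 − 0.341 + 0.961) = min(1, 1.620) = 1.000
χ ⇒ (¬ψ ⇒ φ) = min(1, 1 − 0.633 + 1.000) = min(1, 1.367) = 1.000
ψ ∧ ψ = min(0.659, 0.659) = 0.659
(χ ⇒ (¬ψ ⇒ φ)) ⇒ (ψ ∧ ψ) = min(1, 1 − 1.000 + 0.659) = min(1, 0.659) = 0.659
φ ∧ χ = min(0.961, 0.633) = 0.633
(φ ∧ χ) ∧ χ = min(0.633, 0.633) = 0.633
ψ ∧ χ = min(0.659, 0.633) = 0.633
((φ ∧ χ) ∧ χ) ∧ (ψ ∧ χ) = min(0.633, 0.633) = 0.633
¬(((φ ∧ χ) ∧ χ) ∧ (ψ ∧ χ)) = 1 − 0.633 = 0.367
((χ ⇒ (¬ψ ⇒ φ)) ⇒ (ψ ∧ ψ)) ∧ ¬(((φ ∧ χ) ∧ χ) ∧ (ψ ∧ χ)) = min(0.659, 0.367) = 0.367

0.367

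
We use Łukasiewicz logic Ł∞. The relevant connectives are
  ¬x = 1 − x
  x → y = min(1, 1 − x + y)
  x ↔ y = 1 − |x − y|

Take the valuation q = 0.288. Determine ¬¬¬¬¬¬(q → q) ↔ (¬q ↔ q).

q → q = min(1, 1 − 0.288 + 0.288) = min(1, 1.000) = 1.000
¬(q → q) = 1 − 1.000 = 0.000
¬¬(q → q) = 1 − 0.000 = 1.000
¬¬¬(q → q) = 1 − 1.000 = 0.000
¬¬¬¬(q → q) = 1 − 0.000 = 1.000
¬¬¬¬¬(q → q) = 1 − 1.000 = 0.000
¬¬¬¬¬¬(q → q) = 1 − 0.000 = 1.000
¬q = 1 − 0.288 = 0.712
¬q ↔ q = 1 − |0.712 − 0.288| = 1 − 0.424 = 0.576
¬¬¬¬¬¬(q → q) ↔ (¬q ↔ q) = 1 − |1.000 − 0.576| = 1 − 0.424 = 0.576

0.576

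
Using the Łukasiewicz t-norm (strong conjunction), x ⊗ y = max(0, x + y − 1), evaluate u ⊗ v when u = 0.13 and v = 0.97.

u ⊗ v = max(0, 0.13 + 0.97 − 1) = max(0, 0.10) = 0.10
For comparison, the Gödel (minimum) t-norm min(x, y) would give 0.13.

0.10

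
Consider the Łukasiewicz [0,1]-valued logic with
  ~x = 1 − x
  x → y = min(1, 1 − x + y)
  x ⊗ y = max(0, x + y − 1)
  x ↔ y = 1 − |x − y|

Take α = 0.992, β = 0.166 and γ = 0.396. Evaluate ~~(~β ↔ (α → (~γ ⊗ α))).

~β = 1 − 0.166 = 0.834
~γ = 1 − 0.396 = 0.604
~γ ⊗ α = max(0, 0.604 + 0.992 − 1) = max(0, 0.596) = 0.596
α → (~γ ⊗ α) = min(1, 1 − 0.992 + 0.596) = min(1, 0.604) = 0.604
~β ↔ (α → (~γ ⊗ α)) = 1 − |0.834 − 0.604| = 1 − 0.230 = 0.770
~(~β ↔ (α → (~γ ⊗ α))) = 1 − 0.770 = 0.230
~~(~β ↔ (α → (~γ ⊗ α))) = 1 − 0.230 = 0.770

0.770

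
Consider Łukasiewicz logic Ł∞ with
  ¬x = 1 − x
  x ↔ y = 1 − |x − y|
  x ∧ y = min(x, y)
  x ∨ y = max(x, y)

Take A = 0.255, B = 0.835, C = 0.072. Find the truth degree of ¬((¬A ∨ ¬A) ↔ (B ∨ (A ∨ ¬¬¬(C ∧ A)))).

¬A = 1 − 0.255 = 0.745
¬A ∨ ¬A = max(0.745, 0.745) = 0.745
C ∧ A = min(0.072, 0.255) = 0.072
¬(C ∧ A) = 1 − 0.072 = 0.928
¬¬(C ∧ A) = 1 − 0.928 = 0.072
¬¬¬(C ∧ A) = 1 − 0.072 = 0.928
A ∨ ¬¬¬(C ∧ A) = max(0.255, 0.928) = 0.928
B ∨ (A ∨ ¬¬¬(C ∧ A)) = max(0.835, 0.928) = 0.928
(¬A ∨ ¬A) ↔ (B ∨ (A ∨ ¬¬¬(C ∧ A))) = 1 − |0.745 − 0.928| = 1 − 0.183 = 0.817
¬((¬A ∨ ¬A) ↔ (B ∨ (A ∨ ¬¬¬(C ∧ A)))) = 1 − 0.817 = 0.183

0.183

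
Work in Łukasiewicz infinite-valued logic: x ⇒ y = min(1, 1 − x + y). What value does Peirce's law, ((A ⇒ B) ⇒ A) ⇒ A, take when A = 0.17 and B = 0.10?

0.93

A ⇒ B = min(1, 1 − 0.17 + 0.10) = min(1, 0.93) = 0.93
(A ⇒ B) ⇒ A = min(1, 1 − 0.93 + 0.17) = min(1, 0.24) = 0.24
((A ⇒ B) ⇒ A) ⇒ A = min(1, 1 − 0.24 + 0.17) = min(1, 0.93) = 0.93
(The value 0.93 < 1 shows this instance is not satisfied; not a Ł∞-tautology in general.)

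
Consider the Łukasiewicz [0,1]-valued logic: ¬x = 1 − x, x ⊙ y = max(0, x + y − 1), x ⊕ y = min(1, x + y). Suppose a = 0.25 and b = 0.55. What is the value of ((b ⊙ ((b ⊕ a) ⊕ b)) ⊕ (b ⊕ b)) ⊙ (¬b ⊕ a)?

b ⊕ a = min(1, 0.55 + 0.25) = min(1, 0.80) = 0.80
(b ⊕ a) ⊕ b = min(1, 0.80 + 0.55) = min(1, 1.35) = 1.00
b ⊙ ((b ⊕ a) ⊕ b) = max(0, 0.55 + 1.00 − 1) = max(0, 0.55) = 0.55
b ⊕ b = min(1, 0.55 + 0.55) = min(1, 1.10) = 1.00
(b ⊙ ((b ⊕ a) ⊕ b)) ⊕ (b ⊕ b) = min(1, 0.55 + 1.00) = min(1, 1.55) = 1.00
¬b = 1 − 0.55 = 0.45
¬b ⊕ a = min(1, 0.45 + 0.25) = min(1, 0.70) = 0.70
((b ⊙ ((b ⊕ a) ⊕ b)) ⊕ (b ⊕ b)) ⊙ (¬b ⊕ a) = max(0, 1.00 + 0.70 − 1) = max(0, 0.70) = 0.70

0.70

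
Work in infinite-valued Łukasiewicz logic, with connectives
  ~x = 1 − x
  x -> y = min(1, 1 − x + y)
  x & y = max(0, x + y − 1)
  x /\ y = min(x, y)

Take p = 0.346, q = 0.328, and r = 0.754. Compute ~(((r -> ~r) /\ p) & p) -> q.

~r = 1 − 0.754 = 0.246
r -> ~r = min(1, 1 − 0.754 + 0.246) = min(1, 0.492) = 0.492
(r -> ~r) /\ p = min(0.492, 0.346) = 0.346
((r -> ~r) /\ p) & p = max(0, 0.346 + 0.346 − 1) = max(0, -0.308) = 0.000
~(((r -> ~r) /\ p) & p) = 1 − 0.000 = 1.000
~(((r -> ~r) /\ p) & p) -> q = min(1, 1 − 1.000 + 0.328) = min(1, 0.328) = 0.328

0.328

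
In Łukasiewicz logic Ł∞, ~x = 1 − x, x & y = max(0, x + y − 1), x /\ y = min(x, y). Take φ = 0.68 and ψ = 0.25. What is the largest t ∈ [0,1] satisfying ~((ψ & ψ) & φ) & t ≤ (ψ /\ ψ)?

0.25

ψ & ψ = max(0, 0.25 + 0.25 − 1) = max(0, -0.50) = 0.00
(ψ & ψ) & φ = max(0, 0.00 + 0.68 − 1) = max(0, -0.32) = 0.00
~((ψ & ψ) & φ) = 1 − 0.00 = 1.00
So the left factor is ~((ψ & ψ) & φ) = 1.00.
ψ /\ ψ = min(0.25, 0.25) = 0.25
So the right-hand bound is ψ /\ ψ = 0.25.
The residuum of the Łukasiewicz t-norm gives the supremum: min(1, 1 − 1.00 + 0.25).
1 − 1.00 + 0.25 = 0.25, so t = min(1, 0.25) = 0.25.
Check: 1.00 & 0.25 = max(0, 0.25) = 0.25 ≤ 0.25.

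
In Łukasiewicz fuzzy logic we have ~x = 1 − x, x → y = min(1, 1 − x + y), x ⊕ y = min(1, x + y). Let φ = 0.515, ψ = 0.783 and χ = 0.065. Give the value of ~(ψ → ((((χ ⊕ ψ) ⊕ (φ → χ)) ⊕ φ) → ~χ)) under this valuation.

χ ⊕ ψ = min(1, 0.065 + 0.783) = min(1, 0.848) = 0.848
φ → χ = min(1, 1 − 0.515 + 0.065) = min(1, 0.550) = 0.550
(χ ⊕ ψ) ⊕ (φ → χ) = min(1, 0.848 + 0.550) = min(1, 1.398) = 1.000
((χ ⊕ ψ) ⊕ (φ → χ)) ⊕ φ = min(1, 1.000 + 0.515) = min(1, 1.515) = 1.000
~χ = 1 − 0.065 = 0.935
(((χ ⊕ ψ) ⊕ (φ → χ)) ⊕ φ) → ~χ = min(1, 1 − 1.000 + 0.935) = min(1, 0.935) = 0.935
ψ → ((((χ ⊕ ψ) ⊕ (φ → χ)) ⊕ φ) → ~χ) = min(1, 1 − 0.783 + 0.935) = min(1, 1.152) = 1.000
~(ψ → ((((χ ⊕ ψ) ⊕ (φ → χ)) ⊕ φ) → ~χ)) = 1 − 1.000 = 0.000

0.000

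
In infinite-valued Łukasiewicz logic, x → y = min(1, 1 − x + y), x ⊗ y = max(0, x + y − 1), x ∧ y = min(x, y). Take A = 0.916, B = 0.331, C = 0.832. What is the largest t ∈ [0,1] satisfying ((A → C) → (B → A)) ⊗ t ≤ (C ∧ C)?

A → C = min(1, 1 − 0.916 + 0.832) = min(1, 0.916) = 0.916
B → A = min(1, 1 − 0.331 + 0.916) = min(1, 1.585) = 1.000
(A → C) → (B → A) = min(1, 1 − 0.916 + 1.000) = min(1, 1.084) = 1.000
So the left factor is (A → C) → (B → A) = 1.000.
C ∧ C = min(0.832, 0.832) = 0.832
So the right-hand bound is C ∧ C = 0.832.
The residuum of the Łukasiewicz t-norm gives the supremum: min(1, 1 − 1.000 + 0.832).
1 − 1.000 + 0.832 = 0.832, so t = min(1, 0.832) = 0.832.
Check: 1.000 ⊗ 0.832 = max(0, 0.832) = 0.832 ≤ 0.832.

0.832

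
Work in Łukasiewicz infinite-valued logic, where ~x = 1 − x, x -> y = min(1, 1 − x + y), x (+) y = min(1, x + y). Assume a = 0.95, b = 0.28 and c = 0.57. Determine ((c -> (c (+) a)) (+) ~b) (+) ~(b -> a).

1.00

c (+) a = min(1, 0.57 + 0.95) = min(1, 1.52) = 1.00
c -> (c (+) a) = min(1, 1 − 0.57 + 1.00) = min(1, 1.43) = 1.00
~b = 1 − 0.28 = 0.72
(c -> (c (+) a)) (+) ~b = min(1, 1.00 + 0.72) = min(1, 1.72) = 1.00
b -> a = min(1, 1 − 0.28 + 0.95) = min(1, 1.67) = 1.00
~(b -> a) = 1 − 1.00 = 0.00
((c -> (c (+) a)) (+) ~b) (+) ~(b -> a) = min(1, 1.00 + 0.00) = min(1, 1.00) = 1.00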